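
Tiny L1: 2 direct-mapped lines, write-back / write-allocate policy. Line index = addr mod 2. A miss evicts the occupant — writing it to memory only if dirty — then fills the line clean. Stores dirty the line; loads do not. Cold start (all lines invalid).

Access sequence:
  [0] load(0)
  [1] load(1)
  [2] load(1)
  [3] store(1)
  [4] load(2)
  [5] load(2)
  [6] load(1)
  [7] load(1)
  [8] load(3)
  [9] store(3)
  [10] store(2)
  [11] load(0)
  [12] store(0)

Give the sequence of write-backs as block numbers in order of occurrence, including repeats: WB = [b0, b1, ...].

WB = [1, 2]

  0 | R B0 → L0 miss [-]
  1 | R B1 → L1 miss [-]
  2 | R B1 → L1 hit [-]
  3 | W B1 → L1 hit [D]
  4 | R B2 → L0 miss [-]
  5 | R B2 → L0 hit [-]
  6 | R B1 → L1 hit [D]
  7 | R B1 → L1 hit [D]
  8 | R B3 → L1 miss wb→B1 [-]
  9 | W B3 → L1 hit [D]
  10 | W B2 → L0 hit [D]
  11 | R B0 → L0 miss wb→B2 [-]
  12 | W B0 → L0 hit [D]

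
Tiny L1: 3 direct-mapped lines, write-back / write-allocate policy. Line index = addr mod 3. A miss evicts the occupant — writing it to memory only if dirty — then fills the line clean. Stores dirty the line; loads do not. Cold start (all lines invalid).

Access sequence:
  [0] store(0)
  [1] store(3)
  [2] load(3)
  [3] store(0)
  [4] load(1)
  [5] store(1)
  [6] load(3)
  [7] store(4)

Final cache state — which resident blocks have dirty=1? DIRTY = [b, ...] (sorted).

DIRTY = [4]

0: W B0 → L0 miss [D]
1: W B3 → L0 miss wb→B0 [D]
2: R B3 → L0 hit [D]
3: W B0 → L0 miss wb→B3 [D]
4: R B1 → L1 miss [-]
5: W B1 → L1 hit [D]
6: R B3 → L0 miss wb→B0 [-]
7: W B4 → L1 miss wb→B1 [D]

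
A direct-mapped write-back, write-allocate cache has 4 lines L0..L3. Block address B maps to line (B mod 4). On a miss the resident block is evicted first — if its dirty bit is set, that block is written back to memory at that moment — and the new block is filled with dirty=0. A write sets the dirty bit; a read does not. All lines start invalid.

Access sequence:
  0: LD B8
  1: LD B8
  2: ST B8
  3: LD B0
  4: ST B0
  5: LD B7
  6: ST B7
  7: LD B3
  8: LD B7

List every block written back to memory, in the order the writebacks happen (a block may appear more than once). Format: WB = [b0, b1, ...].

0: R B8 -> L0 miss  d=-]
1: R B8 -> L0 hit  d=-]
2: W B8 -> L0 hit  d=D]
3: R B0 -> L0 miss wb->B8  d=-]
4: W B0 -> L0 hit  d=D]
5: R B7 -> L3 miss  d=-]
6: W B7 -> L3 hit  d=D]
7: R B3 -> L3 miss wb->B7  d=-]
8: R B7 -> L3 miss  d=-]

WB = [8, 7]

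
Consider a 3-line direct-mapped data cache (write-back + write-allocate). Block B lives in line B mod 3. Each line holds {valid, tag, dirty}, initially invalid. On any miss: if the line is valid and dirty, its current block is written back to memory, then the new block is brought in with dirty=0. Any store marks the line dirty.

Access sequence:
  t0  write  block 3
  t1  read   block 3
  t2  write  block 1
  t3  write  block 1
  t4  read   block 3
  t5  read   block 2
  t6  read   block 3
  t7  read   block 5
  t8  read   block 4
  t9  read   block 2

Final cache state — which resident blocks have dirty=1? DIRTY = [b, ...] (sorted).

DIRTY = [3]

0: W B3 → L0 miss [D]
1: R B3 → L0 hit [D]
2: W B1 → L1 miss [D]
3: W B1 → L1 hit [D]
4: R B3 → L0 hit [D]
5: R B2 → L2 miss [-]
6: R B3 → L0 hit [D]
7: R B5 → L2 miss [-]
8: R B4 → L1 miss wb→B1 [-]
9: R B2 → L2 miss [-]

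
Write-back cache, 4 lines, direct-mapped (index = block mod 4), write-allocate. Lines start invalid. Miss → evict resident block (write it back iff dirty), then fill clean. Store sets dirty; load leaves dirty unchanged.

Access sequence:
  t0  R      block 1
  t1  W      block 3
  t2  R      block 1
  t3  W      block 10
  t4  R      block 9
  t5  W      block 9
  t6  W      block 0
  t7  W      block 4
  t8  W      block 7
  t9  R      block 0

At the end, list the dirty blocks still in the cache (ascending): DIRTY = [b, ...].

DIRTY = [7, 9, 10]

  0 | R B1 → L1 miss [-]
  1 | W B3 → L3 miss [D]
  2 | R B1 → L1 hit [-]
  3 | W B10 → L2 miss [D]
  4 | R B9 → L1 miss [-]
  5 | W B9 → L1 hit [D]
  6 | W B0 → L0 miss [D]
  7 | W B4 → L0 miss wb→B0 [D]
  8 | W B7 → L3 miss wb→B3 [D]
  9 | R B0 → L0 miss wb→B4 [-]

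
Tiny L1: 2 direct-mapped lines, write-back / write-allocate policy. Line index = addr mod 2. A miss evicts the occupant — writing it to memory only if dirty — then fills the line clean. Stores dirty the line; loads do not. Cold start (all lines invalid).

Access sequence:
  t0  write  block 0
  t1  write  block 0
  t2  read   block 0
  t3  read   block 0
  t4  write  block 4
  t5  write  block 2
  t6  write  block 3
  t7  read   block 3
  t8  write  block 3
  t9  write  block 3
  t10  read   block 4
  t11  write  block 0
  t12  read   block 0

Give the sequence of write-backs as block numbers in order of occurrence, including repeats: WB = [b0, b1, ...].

0: W B0 → L0 miss [D]
1: W B0 → L0 hit [D]
2: R B0 → L0 hit [D]
3: R B0 → L0 hit [D]
4: W B4 → L0 miss wb→B0 [D]
5: W B2 → L0 miss wb→B4 [D]
6: W B3 → L1 miss [D]
7: R B3 → L1 hit [D]
8: W B3 → L1 hit [D]
9: W B3 → L1 hit [D]
10: R B4 → L0 miss wb→B2 [-]
11: W B0 → L0 miss [D]
12: R B0 → L0 hit [D]

WB = [0, 4, 2]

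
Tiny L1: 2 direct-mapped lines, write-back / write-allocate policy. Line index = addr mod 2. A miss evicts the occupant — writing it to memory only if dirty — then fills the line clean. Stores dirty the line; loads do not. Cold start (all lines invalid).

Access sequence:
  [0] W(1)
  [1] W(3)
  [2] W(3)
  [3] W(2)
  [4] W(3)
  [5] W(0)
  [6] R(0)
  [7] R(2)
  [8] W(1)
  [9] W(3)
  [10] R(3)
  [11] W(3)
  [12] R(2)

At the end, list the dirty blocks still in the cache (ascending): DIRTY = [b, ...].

  0 | W B1 → L1 miss [D]
  1 | W B3 → L1 miss wb→B1 [D]
  2 | W B3 → L1 hit [D]
  3 | W B2 → L0 miss [D]
  4 | W B3 → L1 hit [D]
  5 | W B0 → L0 miss wb→B2 [D]
  6 | R B0 → L0 hit [D]
  7 | R B2 → L0 miss wb→B0 [-]
  8 | W B1 → L1 miss wb→B3 [D]
  9 | W B3 → L1 miss wb→B1 [D]
  10 | R B3 → L1 hit [D]
  11 | W B3 → L1 hit [D]
  12 | R B2 → L0 hit [-]

DIRTY = [3]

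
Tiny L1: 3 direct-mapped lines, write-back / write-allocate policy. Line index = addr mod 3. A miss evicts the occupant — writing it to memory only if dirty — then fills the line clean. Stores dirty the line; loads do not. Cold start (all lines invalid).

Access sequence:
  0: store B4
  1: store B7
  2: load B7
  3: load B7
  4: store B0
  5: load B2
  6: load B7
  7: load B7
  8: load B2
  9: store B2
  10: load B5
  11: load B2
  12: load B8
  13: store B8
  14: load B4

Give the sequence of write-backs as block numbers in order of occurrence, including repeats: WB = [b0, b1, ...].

0: W B4 -> L1 miss  d=D]
1: W B7 -> L1 miss wb->B4  d=D]
2: R B7 -> L1 hit  d=D]
3: R B7 -> L1 hit  d=D]
4: W B0 -> L0 miss  d=D]
5: R B2 -> L2 miss  d=-]
6: R B7 -> L1 hit  d=D]
7: R B7 -> L1 hit  d=D]
8: R B2 -> L2 hit  d=-]
9: W B2 -> L2 hit  d=D]
10: R B5 -> L2 miss wb->B2  d=-]
11: R B2 -> L2 miss  d=-]
12: R B8 -> L2 miss  d=-]
13: W B8 -> L2 hit  d=D]
14: R B4 -> L1 miss wb->B7  d=-]

WB = [4, 2, 7]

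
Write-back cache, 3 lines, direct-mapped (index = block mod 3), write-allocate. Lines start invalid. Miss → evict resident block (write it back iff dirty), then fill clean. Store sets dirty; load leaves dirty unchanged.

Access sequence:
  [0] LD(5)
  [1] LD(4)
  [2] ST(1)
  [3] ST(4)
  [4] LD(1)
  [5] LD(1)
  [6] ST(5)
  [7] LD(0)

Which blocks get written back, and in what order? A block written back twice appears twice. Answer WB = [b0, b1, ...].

  0 | R B5 → L2 miss [-]
  1 | R B4 → L1 miss [-]
  2 | W B1 → L1 miss [D]
  3 | W B4 → L1 miss wb→B1 [D]
  4 | R B1 → L1 miss wb→B4 [-]
  5 | R B1 → L1 hit [-]
  6 | W B5 → L2 hit [D]
  7 | R B0 → L0 miss [-]

WB = [1, 4]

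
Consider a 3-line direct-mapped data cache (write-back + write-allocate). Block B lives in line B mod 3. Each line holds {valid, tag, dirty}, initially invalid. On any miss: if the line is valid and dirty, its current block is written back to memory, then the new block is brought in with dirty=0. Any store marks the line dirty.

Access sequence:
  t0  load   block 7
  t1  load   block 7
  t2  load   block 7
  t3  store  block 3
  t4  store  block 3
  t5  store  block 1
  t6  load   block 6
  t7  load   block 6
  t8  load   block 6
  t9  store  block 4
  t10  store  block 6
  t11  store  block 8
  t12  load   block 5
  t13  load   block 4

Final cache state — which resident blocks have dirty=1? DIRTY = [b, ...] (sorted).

DIRTY = [4, 6]

  0 | R B7 → L1 miss [-]
  1 | R B7 → L1 hit [-]
  2 | R B7 → L1 hit [-]
  3 | W B3 → L0 miss [D]
  4 | W B3 → L0 hit [D]
  5 | W B1 → L1 miss [D]
  6 | R B6 → L0 miss wb→B3 [-]
  7 | R B6 → L0 hit [-]
  8 | R B6 → L0 hit [-]
  9 | W B4 → L1 miss wb→B1 [D]
  10 | W B6 → L0 hit [D]
  11 | W B8 → L2 miss [D]
  12 | R B5 → L2 miss wb→B8 [-]
  13 | R B4 → L1 hit [D]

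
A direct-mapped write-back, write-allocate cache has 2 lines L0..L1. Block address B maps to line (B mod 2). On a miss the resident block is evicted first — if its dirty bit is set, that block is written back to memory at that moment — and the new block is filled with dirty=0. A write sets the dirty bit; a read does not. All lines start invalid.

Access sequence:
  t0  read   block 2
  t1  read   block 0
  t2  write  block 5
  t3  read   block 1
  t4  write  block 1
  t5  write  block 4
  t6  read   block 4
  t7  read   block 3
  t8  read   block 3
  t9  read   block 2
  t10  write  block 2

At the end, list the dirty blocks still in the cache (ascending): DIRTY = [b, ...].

DIRTY = [2]

0: R B2 → L0 miss [-]
1: R B0 → L0 miss [-]
2: W B5 → L1 miss [D]
3: R B1 → L1 miss wb→B5 [-]
4: W B1 → L1 hit [D]
5: W B4 → L0 miss [D]
6: R B4 → L0 hit [D]
7: R B3 → L1 miss wb→B1 [-]
8: R B3 → L1 hit [-]
9: R B2 → L0 miss wb→B4 [-]
10: W B2 → L0 hit [D]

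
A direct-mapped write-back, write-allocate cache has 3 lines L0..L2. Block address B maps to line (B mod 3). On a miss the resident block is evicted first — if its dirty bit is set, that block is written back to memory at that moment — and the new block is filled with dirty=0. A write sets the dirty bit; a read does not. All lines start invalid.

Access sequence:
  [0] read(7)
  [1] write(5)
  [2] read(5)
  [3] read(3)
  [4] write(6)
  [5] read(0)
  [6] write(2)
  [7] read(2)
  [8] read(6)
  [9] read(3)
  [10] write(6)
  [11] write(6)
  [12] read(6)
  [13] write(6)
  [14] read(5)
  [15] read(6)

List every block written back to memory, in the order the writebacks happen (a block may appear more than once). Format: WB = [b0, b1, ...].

WB = [6, 5, 2]

  0 | R B7 → L1 miss [-]
  1 | W B5 → L2 miss [D]
  2 | R B5 → L2 hit [D]
  3 | R B3 → L0 miss [-]
  4 | W B6 → L0 miss [D]
  5 | R B0 → L0 miss wb→B6 [-]
  6 | W B2 → L2 miss wb→B5 [D]
  7 | R B2 → L2 hit [D]
  8 | R B6 → L0 miss [-]
  9 | R B3 → L0 miss [-]
  10 | W B6 → L0 miss [D]
  11 | W B6 → L0 hit [D]
  12 | R B6 → L0 hit [D]
  13 | W B6 → L0 hit [D]
  14 | R B5 → L2 miss wb→B2 [-]
  15 | R B6 → L0 hit [D]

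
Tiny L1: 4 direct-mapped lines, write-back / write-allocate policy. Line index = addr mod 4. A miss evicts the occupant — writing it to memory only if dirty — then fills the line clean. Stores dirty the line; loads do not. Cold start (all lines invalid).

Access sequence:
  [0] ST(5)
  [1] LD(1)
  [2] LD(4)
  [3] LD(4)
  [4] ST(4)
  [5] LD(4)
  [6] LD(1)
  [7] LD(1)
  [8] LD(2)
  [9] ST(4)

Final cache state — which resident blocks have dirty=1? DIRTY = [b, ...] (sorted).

DIRTY = [4]

0: W B5 -> L1 miss  d=D]
1: R B1 -> L1 miss wb->B5  d=-]
2: R B4 -> L0 miss  d=-]
3: R B4 -> L0 hit  d=-]
4: W B4 -> L0 hit  d=D]
5: R B4 -> L0 hit  d=D]
6: R B1 -> L1 hit  d=-]
7: R B1 -> L1 hit  d=-]
8: R B2 -> L2 miss  d=-]
9: W B4 -> L0 hit  d=D]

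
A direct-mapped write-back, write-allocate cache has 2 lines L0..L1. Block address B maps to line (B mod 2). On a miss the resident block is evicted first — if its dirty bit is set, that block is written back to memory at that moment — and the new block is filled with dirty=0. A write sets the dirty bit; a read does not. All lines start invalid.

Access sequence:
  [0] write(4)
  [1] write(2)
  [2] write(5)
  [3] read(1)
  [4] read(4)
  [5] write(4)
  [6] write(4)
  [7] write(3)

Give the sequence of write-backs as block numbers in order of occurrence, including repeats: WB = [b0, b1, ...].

WB = [4, 5, 2]

0: W B4 -> L0 miss  d=D]
1: W B2 -> L0 miss wb->B4  d=D]
2: W B5 -> L1 miss  d=D]
3: R B1 -> L1 miss wb->B5  d=-]
4: R B4 -> L0 miss wb->B2  d=-]
5: W B4 -> L0 hit  d=D]
6: W B4 -> L0 hit  d=D]
7: W B3 -> L1 miss  d=D]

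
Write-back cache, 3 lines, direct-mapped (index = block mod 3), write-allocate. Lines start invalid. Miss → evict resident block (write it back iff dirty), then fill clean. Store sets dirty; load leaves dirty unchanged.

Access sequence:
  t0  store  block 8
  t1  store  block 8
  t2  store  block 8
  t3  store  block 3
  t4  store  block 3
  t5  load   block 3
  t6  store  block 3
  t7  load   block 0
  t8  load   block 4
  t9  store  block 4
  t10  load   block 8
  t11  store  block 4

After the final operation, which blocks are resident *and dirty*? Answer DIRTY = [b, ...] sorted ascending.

0: W B8 → L2 miss [D]
1: W B8 → L2 hit [D]
2: W B8 → L2 hit [D]
3: W B3 → L0 miss [D]
4: W B3 → L0 hit [D]
5: R B3 → L0 hit [D]
6: W B3 → L0 hit [D]
7: R B0 → L0 miss wb→B3 [-]
8: R B4 → L1 miss [-]
9: W B4 → L1 hit [D]
10: R B8 → L2 hit [D]
11: W B4 → L1 hit [D]

DIRTY = [4, 8]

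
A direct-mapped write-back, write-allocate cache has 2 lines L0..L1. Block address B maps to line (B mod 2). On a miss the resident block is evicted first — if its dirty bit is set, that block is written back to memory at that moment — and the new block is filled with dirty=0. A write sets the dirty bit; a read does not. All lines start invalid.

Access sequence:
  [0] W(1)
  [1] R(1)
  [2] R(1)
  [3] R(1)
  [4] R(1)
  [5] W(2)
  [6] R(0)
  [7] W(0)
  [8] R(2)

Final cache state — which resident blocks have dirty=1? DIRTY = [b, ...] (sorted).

DIRTY = [1]

0: W B1 -> L1 miss  d=D]
1: R B1 -> L1 hit  d=D]
2: R B1 -> L1 hit  d=D]
3: R B1 -> L1 hit  d=D]
4: R B1 -> L1 hit  d=D]
5: W B2 -> L0 miss  d=D]
6: R B0 -> L0 miss wb->B2  d=-]
7: W B0 -> L0 hit  d=D]
8: R B2 -> L0 miss wb->B0  d=-]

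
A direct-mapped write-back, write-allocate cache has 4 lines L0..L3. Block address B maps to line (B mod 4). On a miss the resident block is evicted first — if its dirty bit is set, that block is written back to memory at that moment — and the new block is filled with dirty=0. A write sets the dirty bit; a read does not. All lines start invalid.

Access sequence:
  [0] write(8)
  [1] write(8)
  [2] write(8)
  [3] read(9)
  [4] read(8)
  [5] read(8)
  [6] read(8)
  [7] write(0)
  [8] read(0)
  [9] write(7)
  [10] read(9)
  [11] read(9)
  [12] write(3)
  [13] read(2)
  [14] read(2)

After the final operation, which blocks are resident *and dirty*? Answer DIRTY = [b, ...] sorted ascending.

0: W B8 -> L0 miss  d=D]
1: W B8 -> L0 hit  d=D]
2: W B8 -> L0 hit  d=D]
3: R B9 -> L1 miss  d=-]
4: R B8 -> L0 hit  d=D]
5: R B8 -> L0 hit  d=D]
6: R B8 -> L0 hit  d=D]
7: W B0 -> L0 miss wb->B8  d=D]
8: R B0 -> L0 hit  d=D]
9: W B7 -> L3 miss  d=D]
10: R B9 -> L1 hit  d=-]
11: R B9 -> L1 hit  d=-]
12: W B3 -> L3 miss wb->B7  d=D]
13: R B2 -> L2 miss  d=-]
14: R B2 -> L2 hit  d=-]

DIRTY = [0, 3]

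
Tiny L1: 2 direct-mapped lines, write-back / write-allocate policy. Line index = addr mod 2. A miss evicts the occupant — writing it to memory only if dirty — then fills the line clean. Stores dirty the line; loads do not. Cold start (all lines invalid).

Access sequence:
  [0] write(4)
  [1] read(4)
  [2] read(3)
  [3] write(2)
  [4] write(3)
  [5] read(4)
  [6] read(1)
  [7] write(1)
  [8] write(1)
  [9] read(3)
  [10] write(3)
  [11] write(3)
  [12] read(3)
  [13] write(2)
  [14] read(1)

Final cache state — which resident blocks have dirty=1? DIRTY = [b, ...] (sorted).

DIRTY = [2]

0: W B4 -> L0 miss  d=D]
1: R B4 -> L0 hit  d=D]
2: R B3 -> L1 miss  d=-]
3: W B2 -> L0 miss wb->B4  d=D]
4: W B3 -> L1 hit  d=D]
5: R B4 -> L0 miss wb->B2  d=-]
6: R B1 -> L1 miss wb->B3  d=-]
7: W B1 -> L1 hit  d=D]
8: W B1 -> L1 hit  d=D]
9: R B3 -> L1 miss wb->B1  d=-]
10: W B3 -> L1 hit  d=D]
11: W B3 -> L1 hit  d=D]
12: R B3 -> L1 hit  d=D]
13: W B2 -> L0 miss  d=D]
14: R B1 -> L1 miss wb->B3  d=-]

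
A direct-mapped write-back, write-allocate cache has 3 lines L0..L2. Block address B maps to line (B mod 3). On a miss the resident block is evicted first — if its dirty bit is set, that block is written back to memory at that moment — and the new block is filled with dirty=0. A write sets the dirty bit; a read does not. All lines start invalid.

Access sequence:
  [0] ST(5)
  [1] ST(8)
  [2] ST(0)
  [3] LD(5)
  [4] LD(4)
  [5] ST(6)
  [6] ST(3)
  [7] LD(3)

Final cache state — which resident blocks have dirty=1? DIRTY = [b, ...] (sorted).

0: W B5 → L2 miss [D]
1: W B8 → L2 miss wb→B5 [D]
2: W B0 → L0 miss [D]
3: R B5 → L2 miss wb→B8 [-]
4: R B4 → L1 miss [-]
5: W B6 → L0 miss wb→B0 [D]
6: W B3 → L0 miss wb→B6 [D]
7: R B3 → L0 hit [D]

DIRTY = [3]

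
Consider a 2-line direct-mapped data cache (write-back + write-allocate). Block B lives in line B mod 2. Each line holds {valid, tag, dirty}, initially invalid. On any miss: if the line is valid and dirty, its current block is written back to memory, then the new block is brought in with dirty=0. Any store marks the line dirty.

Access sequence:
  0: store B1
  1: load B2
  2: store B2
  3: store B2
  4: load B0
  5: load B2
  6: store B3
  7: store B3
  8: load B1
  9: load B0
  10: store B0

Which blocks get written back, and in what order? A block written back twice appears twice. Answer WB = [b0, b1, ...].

WB = [2, 1, 3]

  0 | W B1 → L1 miss [D]
  1 | R B2 → L0 miss [-]
  2 | W B2 → L0 hit [D]
  3 | W B2 → L0 hit [D]
  4 | R B0 → L0 miss wb→B2 [-]
  5 | R B2 → L0 miss [-]
  6 | W B3 → L1 miss wb→B1 [D]
  7 | W B3 → L1 hit [D]
  8 | R B1 → L1 miss wb→B3 [-]
  9 | R B0 → L0 miss [-]
  10 | W B0 → L0 hit [D]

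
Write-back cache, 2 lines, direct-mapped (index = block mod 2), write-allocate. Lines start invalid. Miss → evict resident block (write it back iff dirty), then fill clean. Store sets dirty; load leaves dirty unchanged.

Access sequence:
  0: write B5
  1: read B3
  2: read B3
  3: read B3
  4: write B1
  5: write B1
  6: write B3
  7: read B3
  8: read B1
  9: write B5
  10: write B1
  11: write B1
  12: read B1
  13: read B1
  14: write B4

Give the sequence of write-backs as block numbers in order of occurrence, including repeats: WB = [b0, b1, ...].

0: W B5 -> L1 miss  d=D]
1: R B3 -> L1 miss wb->B5  d=-]
2: R B3 -> L1 hit  d=-]
3: R B3 -> L1 hit  d=-]
4: W B1 -> L1 miss  d=D]
5: W B1 -> L1 hit  d=D]
6: W B3 -> L1 miss wb->B1  d=D]
7: R B3 -> L1 hit  d=D]
8: R B1 -> L1 miss wb->B3  d=-]
9: W B5 -> L1 miss  d=D]
10: W B1 -> L1 miss wb->B5  d=D]
11: W B1 -> L1 hit  d=D]
12: R B1 -> L1 hit  d=D]
13: R B1 -> L1 hit  d=D]
14: W B4 -> L0 miss  d=D]

WB = [5, 1, 3, 5]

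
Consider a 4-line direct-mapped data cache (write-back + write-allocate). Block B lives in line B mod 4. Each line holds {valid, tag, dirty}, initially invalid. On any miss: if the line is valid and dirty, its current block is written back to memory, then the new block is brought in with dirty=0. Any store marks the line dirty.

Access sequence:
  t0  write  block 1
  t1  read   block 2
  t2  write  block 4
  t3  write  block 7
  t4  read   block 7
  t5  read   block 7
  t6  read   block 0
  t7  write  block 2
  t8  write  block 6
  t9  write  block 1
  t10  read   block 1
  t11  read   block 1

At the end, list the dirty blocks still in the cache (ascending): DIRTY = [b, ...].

DIRTY = [1, 6, 7]

0: W B1 → L1 miss [D]
1: R B2 → L2 miss [-]
2: W B4 → L0 miss [D]
3: W B7 → L3 miss [D]
4: R B7 → L3 hit [D]
5: R B7 → L3 hit [D]
6: R B0 → L0 miss wb→B4 [-]
7: W B2 → L2 hit [D]
8: W B6 → L2 miss wb→B2 [D]
9: W B1 → L1 hit [D]
10: R B1 → L1 hit [D]
11: R B1 → L1 hit [D]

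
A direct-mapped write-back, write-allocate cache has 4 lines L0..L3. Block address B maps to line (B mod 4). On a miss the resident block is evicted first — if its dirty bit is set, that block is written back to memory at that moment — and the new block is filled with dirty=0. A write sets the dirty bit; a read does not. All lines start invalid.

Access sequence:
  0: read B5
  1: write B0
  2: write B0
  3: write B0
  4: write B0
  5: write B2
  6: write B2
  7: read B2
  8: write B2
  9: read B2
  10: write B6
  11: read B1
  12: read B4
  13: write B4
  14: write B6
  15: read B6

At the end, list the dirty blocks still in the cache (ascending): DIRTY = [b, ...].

DIRTY = [4, 6]

0: R B5 → L1 miss [-]
1: W B0 → L0 miss [D]
2: W B0 → L0 hit [D]
3: W B0 → L0 hit [D]
4: W B0 → L0 hit [D]
5: W B2 → L2 miss [D]
6: W B2 → L2 hit [D]
7: R B2 → L2 hit [D]
8: W B2 → L2 hit [D]
9: R B2 → L2 hit [D]
10: W B6 → L2 miss wb→B2 [D]
11: R B1 → L1 miss [-]
12: R B4 → L0 miss wb→B0 [-]
13: W B4 → L0 hit [D]
14: W B6 → L2 hit [D]
15: R B6 → L2 hit [D]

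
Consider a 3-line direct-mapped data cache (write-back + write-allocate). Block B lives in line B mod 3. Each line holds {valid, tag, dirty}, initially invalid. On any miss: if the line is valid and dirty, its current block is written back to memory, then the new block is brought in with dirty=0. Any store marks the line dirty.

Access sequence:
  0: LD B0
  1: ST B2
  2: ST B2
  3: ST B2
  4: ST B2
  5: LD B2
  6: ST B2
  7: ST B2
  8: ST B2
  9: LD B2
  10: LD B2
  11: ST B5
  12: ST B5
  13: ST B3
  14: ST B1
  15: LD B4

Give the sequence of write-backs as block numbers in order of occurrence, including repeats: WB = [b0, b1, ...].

0: R B0 -> L0 miss  d=-]
1: W B2 -> L2 miss  d=D]
2: W B2 -> L2 hit  d=D]
3: W B2 -> L2 hit  d=D]
4: W B2 -> L2 hit  d=D]
5: R B2 -> L2 hit  d=D]
6: W B2 -> L2 hit  d=D]
7: W B2 -> L2 hit  d=D]
8: W B2 -> L2 hit  d=D]
9: R B2 -> L2 hit  d=D]
10: R B2 -> L2 hit  d=D]
11: W B5 -> L2 miss wb->B2  d=D]
12: W B5 -> L2 hit  d=D]
13: W B3 -> L0 miss  d=D]
14: W B1 -> L1 miss  d=D]
15: R B4 -> L1 miss wb->B1  d=-]

WB = [2, 1]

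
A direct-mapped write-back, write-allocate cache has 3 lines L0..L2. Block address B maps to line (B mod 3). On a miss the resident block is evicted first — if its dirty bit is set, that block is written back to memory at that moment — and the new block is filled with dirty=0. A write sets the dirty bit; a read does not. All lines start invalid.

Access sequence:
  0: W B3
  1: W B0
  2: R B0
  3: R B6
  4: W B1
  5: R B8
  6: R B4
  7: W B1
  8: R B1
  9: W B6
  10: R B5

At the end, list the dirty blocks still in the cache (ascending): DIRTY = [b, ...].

0: W B3 -> L0 miss  d=D]
1: W B0 -> L0 miss wb->B3  d=D]
2: R B0 -> L0 hit  d=D]
3: R B6 -> L0 miss wb->B0  d=-]
4: W B1 -> L1 miss  d=D]
5: R B8 -> L2 miss  d=-]
6: R B4 -> L1 miss wb->B1  d=-]
7: W B1 -> L1 miss  d=D]
8: R B1 -> L1 hit  d=D]
9: W B6 -> L0 hit  d=D]
10: R B5 -> L2 miss  d=-]

DIRTY = [1, 6]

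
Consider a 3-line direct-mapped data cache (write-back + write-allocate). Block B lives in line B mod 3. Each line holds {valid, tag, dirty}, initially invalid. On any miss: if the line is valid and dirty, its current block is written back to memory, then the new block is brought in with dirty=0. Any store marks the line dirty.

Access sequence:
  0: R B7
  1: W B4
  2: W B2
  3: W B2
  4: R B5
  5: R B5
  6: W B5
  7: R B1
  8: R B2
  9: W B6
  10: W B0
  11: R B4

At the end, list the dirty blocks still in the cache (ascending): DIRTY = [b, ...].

0: R B7 -> L1 miss  d=-]
1: W B4 -> L1 miss  d=D]
2: W B2 -> L2 miss  d=D]
3: W B2 -> L2 hit  d=D]
4: R B5 -> L2 miss wb->B2  d=-]
5: R B5 -> L2 hit  d=-]
6: W B5 -> L2 hit  d=D]
7: R B1 -> L1 miss wb->B4  d=-]
8: R B2 -> L2 miss wb->B5  d=-]
9: W B6 -> L0 miss  d=D]
10: W B0 -> L0 miss wb->B6  d=D]
11: R B4 -> L1 miss  d=-]

DIRTY = [0]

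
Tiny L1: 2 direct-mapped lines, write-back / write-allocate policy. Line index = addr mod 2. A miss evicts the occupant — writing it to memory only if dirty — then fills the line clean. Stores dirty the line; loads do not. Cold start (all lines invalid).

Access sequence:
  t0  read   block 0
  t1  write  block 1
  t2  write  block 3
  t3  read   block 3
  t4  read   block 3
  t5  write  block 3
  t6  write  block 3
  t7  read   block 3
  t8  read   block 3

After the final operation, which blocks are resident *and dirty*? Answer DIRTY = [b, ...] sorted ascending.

DIRTY = [3]

  0 | R B0 → L0 miss [-]
  1 | W B1 → L1 miss [D]
  2 | W B3 → L1 miss wb→B1 [D]
  3 | R B3 → L1 hit [D]
  4 | R B3 → L1 hit [D]
  5 | W B3 → L1 hit [D]
  6 | W B3 → L1 hit [D]
  7 | R B3 → L1 hit [D]
  8 | R B3 → L1 hit [D]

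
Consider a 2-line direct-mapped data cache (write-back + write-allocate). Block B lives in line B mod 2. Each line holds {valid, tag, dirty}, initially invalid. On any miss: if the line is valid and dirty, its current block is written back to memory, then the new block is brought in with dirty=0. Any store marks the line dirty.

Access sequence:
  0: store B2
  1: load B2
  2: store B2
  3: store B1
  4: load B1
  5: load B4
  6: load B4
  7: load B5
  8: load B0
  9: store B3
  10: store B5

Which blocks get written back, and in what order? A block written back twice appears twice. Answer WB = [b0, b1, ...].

  0 | W B2 → L0 miss [D]
  1 | R B2 → L0 hit [D]
  2 | W B2 → L0 hit [D]
  3 | W B1 → L1 miss [D]
  4 | R B1 → L1 hit [D]
  5 | R B4 → L0 miss wb→B2 [-]
  6 | R B4 → L0 hit [-]
  7 | R B5 → L1 miss wb→B1 [-]
  8 | R B0 → L0 miss [-]
  9 | W B3 → L1 miss [D]
  10 | W B5 → L1 miss wb→B3 [D]

WB = [2, 1, 3]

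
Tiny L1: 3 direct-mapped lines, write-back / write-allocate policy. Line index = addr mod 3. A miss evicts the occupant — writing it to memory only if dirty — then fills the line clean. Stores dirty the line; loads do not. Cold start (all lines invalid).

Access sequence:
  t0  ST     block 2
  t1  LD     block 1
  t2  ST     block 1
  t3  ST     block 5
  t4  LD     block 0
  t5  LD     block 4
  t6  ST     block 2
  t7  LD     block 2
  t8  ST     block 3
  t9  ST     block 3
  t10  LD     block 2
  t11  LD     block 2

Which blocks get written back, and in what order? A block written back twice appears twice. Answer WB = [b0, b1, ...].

  0 | W B2 → L2 miss [D]
  1 | R B1 → L1 miss [-]
  2 | W B1 → L1 hit [D]
  3 | W B5 → L2 miss wb→B2 [D]
  4 | R B0 → L0 miss [-]
  5 | R B4 → L1 miss wb→B1 [-]
  6 | W B2 → L2 miss wb→B5 [D]
  7 | R B2 → L2 hit [D]
  8 | W B3 → L0 miss [D]
  9 | W B3 → L0 hit [D]
  10 | R B2 → L2 hit [D]
  11 | R B2 → L2 hit [D]

WB = [2, 1, 5]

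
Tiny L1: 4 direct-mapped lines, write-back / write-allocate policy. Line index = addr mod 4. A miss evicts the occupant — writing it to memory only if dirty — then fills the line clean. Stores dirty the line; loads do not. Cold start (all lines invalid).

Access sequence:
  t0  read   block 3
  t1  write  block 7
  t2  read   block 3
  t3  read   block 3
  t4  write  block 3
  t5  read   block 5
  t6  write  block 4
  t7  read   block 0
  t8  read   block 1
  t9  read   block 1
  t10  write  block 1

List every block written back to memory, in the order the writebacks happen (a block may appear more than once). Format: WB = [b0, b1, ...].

  0 | R B3 → L3 miss [-]
  1 | W B7 → L3 miss [D]
  2 | R B3 → L3 miss wb→B7 [-]
  3 | R B3 → L3 hit [-]
  4 | W B3 → L3 hit [D]
  5 | R B5 → L1 miss [-]
  6 | W B4 → L0 miss [D]
  7 | R B0 → L0 miss wb→B4 [-]
  8 | R B1 → L1 miss [-]
  9 | R B1 → L1 hit [-]
  10 | W B1 → L1 hit [D]

WB = [7, 4]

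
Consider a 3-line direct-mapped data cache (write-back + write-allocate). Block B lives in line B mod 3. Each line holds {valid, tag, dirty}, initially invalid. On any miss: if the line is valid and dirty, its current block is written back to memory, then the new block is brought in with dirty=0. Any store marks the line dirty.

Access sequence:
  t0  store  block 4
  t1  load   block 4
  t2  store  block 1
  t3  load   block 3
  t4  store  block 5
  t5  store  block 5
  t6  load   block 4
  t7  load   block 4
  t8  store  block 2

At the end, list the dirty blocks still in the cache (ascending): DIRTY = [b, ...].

  0 | W B4 → L1 miss [D]
  1 | R B4 → L1 hit [D]
  2 | W B1 → L1 miss wb→B4 [D]
  3 | R B3 → L0 miss [-]
  4 | W B5 → L2 miss [D]
  5 | W B5 → L2 hit [D]
  6 | R B4 → L1 miss wb→B1 [-]
  7 | R B4 → L1 hit [-]
  8 | W B2 → L2 miss wb→B5 [D]

DIRTY = [2]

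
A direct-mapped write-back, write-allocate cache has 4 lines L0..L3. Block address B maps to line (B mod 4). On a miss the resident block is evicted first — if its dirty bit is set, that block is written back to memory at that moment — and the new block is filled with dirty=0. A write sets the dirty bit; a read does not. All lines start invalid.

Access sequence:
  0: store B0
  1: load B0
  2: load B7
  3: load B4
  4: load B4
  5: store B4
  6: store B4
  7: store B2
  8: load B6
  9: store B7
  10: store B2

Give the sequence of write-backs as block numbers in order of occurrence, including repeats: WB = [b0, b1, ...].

0: W B0 -> L0 miss  d=D]
1: R B0 -> L0 hit  d=D]
2: R B7 -> L3 miss  d=-]
3: R B4 -> L0 miss wb->B0  d=-]
4: R B4 -> L0 hit  d=-]
5: W B4 -> L0 hit  d=D]
6: W B4 -> L0 hit  d=D]
7: W B2 -> L2 miss  d=D]
8: R B6 -> L2 miss wb->B2  d=-]
9: W B7 -> L3 hit  d=D]
10: W B2 -> L2 miss  d=D]

WB = [0, 2]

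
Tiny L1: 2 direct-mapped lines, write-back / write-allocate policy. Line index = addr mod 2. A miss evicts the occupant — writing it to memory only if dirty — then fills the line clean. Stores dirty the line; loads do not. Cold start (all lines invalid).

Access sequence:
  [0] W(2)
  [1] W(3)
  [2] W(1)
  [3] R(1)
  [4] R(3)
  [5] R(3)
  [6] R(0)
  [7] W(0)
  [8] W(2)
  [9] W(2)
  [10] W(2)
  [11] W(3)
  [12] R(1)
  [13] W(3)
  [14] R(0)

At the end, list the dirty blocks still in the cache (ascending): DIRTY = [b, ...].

DIRTY = [3]

  0 | W B2 → L0 miss [D]
  1 | W B3 → L1 miss [D]
  2 | W B1 → L1 miss wb→B3 [D]
  3 | R B1 → L1 hit [D]
  4 | R B3 → L1 miss wb→B1 [-]
  5 | R B3 → L1 hit [-]
  6 | R B0 → L0 miss wb→B2 [-]
  7 | W B0 → L0 hit [D]
  8 | W B2 → L0 miss wb→B0 [D]
  9 | W B2 → L0 hit [D]
  10 | W B2 → L0 hit [D]
  11 | W B3 → L1 hit [D]
  12 | R B1 → L1 miss wb→B3 [-]
  13 | W B3 → L1 miss [D]
  14 | R B0 → L0 miss wb→B2 [-]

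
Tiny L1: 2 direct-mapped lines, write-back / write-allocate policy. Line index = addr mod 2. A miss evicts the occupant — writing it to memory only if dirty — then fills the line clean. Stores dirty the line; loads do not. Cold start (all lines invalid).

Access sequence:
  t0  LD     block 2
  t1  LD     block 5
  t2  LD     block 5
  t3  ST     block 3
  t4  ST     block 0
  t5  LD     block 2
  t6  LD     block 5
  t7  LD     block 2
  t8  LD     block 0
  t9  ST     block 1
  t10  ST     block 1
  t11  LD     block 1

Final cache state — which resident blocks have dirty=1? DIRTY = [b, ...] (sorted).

  0 | R B2 → L0 miss [-]
  1 | R B5 → L1 miss [-]
  2 | R B5 → L1 hit [-]
  3 | W B3 → L1 miss [D]
  4 | W B0 → L0 miss [D]
  5 | R B2 → L0 miss wb→B0 [-]
  6 | R B5 → L1 miss wb→B3 [-]
  7 | R B2 → L0 hit [-]
  8 | R B0 → L0 miss [-]
  9 | W B1 → L1 miss [D]
  10 | W B1 → L1 hit [D]
  11 | R B1 → L1 hit [D]

DIRTY = [1]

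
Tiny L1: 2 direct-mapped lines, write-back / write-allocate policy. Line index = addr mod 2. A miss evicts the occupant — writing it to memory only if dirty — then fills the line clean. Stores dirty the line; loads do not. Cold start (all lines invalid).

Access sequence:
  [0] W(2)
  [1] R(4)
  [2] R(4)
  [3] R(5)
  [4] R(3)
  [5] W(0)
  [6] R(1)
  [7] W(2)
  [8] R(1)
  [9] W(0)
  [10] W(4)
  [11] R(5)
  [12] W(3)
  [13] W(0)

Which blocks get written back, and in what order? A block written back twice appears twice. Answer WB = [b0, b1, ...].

0: W B2 → L0 miss [D]
1: R B4 → L0 miss wb→B2 [-]
2: R B4 → L0 hit [-]
3: R B5 → L1 miss [-]
4: R B3 → L1 miss [-]
5: W B0 → L0 miss [D]
6: R B1 → L1 miss [-]
7: W B2 → L0 miss wb→B0 [D]
8: R B1 → L1 hit [-]
9: W B0 → L0 miss wb→B2 [D]
10: W B4 → L0 miss wb→B0 [D]
11: R B5 → L1 miss [-]
12: W B3 → L1 miss [D]
13: W B0 → L0 miss wb→B4 [D]

WB = [2, 0, 2, 0, 4]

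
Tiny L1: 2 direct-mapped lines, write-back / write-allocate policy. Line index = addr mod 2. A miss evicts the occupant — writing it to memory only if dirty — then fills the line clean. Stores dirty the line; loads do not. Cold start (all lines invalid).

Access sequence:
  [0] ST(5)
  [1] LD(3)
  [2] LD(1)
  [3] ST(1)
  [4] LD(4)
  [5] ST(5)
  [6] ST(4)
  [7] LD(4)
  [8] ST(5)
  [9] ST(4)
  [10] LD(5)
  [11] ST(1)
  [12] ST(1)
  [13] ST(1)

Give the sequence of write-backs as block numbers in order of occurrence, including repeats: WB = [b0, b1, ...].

  0 | W B5 → L1 miss [D]
  1 | R B3 → L1 miss wb→B5 [-]
  2 | R B1 → L1 miss [-]
  3 | W B1 → L1 hit [D]
  4 | R B4 → L0 miss [-]
  5 | W B5 → L1 miss wb→B1 [D]
  6 | W B4 → L0 hit [D]
  7 | R B4 → L0 hit [D]
  8 | W B5 → L1 hit [D]
  9 | W B4 → L0 hit [D]
  10 | R B5 → L1 hit [D]
  11 | W B1 → L1 miss wb→B5 [D]
  12 | W B1 → L1 hit [D]
  13 | W B1 → L1 hit [D]

WB = [5, 1, 5]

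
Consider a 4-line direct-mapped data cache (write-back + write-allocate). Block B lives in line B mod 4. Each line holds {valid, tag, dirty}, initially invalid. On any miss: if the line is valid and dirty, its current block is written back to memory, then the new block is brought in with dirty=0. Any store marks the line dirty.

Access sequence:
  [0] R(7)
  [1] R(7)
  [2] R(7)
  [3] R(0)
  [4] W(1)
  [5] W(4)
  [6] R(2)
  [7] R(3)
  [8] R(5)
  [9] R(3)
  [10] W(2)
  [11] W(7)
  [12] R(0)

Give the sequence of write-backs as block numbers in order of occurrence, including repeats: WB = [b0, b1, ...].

0: R B7 → L3 miss [-]
1: R B7 → L3 hit [-]
2: R B7 → L3 hit [-]
3: R B0 → L0 miss [-]
4: W B1 → L1 miss [D]
5: W B4 → L0 miss [D]
6: R B2 → L2 miss [-]
7: R B3 → L3 miss [-]
8: R B5 → L1 miss wb→B1 [-]
9: R B3 → L3 hit [-]
10: W B2 → L2 hit [D]
11: W B7 → L3 miss [D]
12: R B0 → L0 miss wb→B4 [-]

WB = [1, 4]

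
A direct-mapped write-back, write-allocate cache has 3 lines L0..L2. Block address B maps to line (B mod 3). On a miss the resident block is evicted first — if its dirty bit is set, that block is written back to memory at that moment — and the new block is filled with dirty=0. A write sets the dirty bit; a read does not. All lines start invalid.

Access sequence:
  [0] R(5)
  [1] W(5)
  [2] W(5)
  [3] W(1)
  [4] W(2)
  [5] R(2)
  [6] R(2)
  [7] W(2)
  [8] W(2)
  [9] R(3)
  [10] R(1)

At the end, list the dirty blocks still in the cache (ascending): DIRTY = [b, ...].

  0 | R B5 → L2 miss [-]
  1 | W B5 → L2 hit [D]
  2 | W B5 → L2 hit [D]
  3 | W B1 → L1 miss [D]
  4 | W B2 → L2 miss wb→B5 [D]
  5 | R B2 → L2 hit [D]
  6 | R B2 → L2 hit [D]
  7 | W B2 → L2 hit [D]
  8 | W B2 → L2 hit [D]
  9 | R B3 → L0 miss [-]
  10 | R B1 → L1 hit [D]

DIRTY = [1, 2]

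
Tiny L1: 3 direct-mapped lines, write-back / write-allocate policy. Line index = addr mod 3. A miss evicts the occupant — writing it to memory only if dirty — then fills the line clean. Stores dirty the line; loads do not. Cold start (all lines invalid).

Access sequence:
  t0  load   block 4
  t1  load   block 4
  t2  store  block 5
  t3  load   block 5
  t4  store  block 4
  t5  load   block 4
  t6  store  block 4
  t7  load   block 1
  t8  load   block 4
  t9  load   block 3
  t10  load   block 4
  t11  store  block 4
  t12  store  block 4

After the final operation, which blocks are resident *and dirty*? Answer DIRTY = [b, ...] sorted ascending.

DIRTY = [4, 5]

  0 | R B4 → L1 miss [-]
  1 | R B4 → L1 hit [-]
  2 | W B5 → L2 miss [D]
  3 | R B5 → L2 hit [D]
  4 | W B4 → L1 hit [D]
  5 | R B4 → L1 hit [D]
  6 | W B4 → L1 hit [D]
  7 | R B1 → L1 miss wb→B4 [-]
  8 | R B4 → L1 miss [-]
  9 | R B3 → L0 miss [-]
  10 | R B4 → L1 hit [-]
  11 | W B4 → L1 hit [D]
  12 | W B4 → L1 hit [D]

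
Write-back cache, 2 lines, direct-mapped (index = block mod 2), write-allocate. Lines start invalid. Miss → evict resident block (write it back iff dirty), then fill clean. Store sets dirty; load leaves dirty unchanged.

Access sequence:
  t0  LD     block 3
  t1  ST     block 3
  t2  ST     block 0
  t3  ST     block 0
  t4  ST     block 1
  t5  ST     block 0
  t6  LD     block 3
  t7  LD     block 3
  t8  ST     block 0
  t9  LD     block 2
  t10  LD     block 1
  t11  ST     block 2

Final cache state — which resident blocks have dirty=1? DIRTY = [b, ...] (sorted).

0: R B3 → L1 miss [-]
1: W B3 → L1 hit [D]
2: W B0 → L0 miss [D]
3: W B0 → L0 hit [D]
4: W B1 → L1 miss wb→B3 [D]
5: W B0 → L0 hit [D]
6: R B3 → L1 miss wb→B1 [-]
7: R B3 → L1 hit [-]
8: W B0 → L0 hit [D]
9: R B2 → L0 miss wb→B0 [-]
10: R B1 → L1 miss [-]
11: W B2 → L0 hit [D]

DIRTY = [2]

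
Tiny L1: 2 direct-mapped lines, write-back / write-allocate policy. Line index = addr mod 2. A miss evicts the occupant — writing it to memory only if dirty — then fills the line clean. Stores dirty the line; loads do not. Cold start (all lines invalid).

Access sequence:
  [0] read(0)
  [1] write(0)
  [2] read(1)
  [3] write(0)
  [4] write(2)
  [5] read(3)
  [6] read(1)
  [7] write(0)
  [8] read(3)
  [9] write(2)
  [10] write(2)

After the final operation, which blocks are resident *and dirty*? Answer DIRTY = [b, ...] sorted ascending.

0: R B0 → L0 miss [-]
1: W B0 → L0 hit [D]
2: R B1 → L1 miss [-]
3: W B0 → L0 hit [D]
4: W B2 → L0 miss wb→B0 [D]
5: R B3 → L1 miss [-]
6: R B1 → L1 miss [-]
7: W B0 → L0 miss wb→B2 [D]
8: R B3 → L1 miss [-]
9: W B2 → L0 miss wb→B0 [D]
10: W B2 → L0 hit [D]

DIRTY = [2]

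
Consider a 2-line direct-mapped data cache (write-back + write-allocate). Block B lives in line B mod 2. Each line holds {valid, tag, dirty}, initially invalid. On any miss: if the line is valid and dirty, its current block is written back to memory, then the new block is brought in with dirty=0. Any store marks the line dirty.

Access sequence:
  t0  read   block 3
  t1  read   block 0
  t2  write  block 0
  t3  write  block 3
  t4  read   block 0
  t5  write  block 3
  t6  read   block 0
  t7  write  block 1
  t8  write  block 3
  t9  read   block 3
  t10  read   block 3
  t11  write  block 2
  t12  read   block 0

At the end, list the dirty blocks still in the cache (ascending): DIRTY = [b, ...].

DIRTY = [3]

0: R B3 -> L1 miss  d=-]
1: R B0 -> L0 miss  d=-]
2: W B0 -> L0 hit  d=D]
3: W B3 -> L1 hit  d=D]
4: R B0 -> L0 hit  d=D]
5: W B3 -> L1 hit  d=D]
6: R B0 -> L0 hit  d=D]
7: W B1 -> L1 miss wb->B3  d=D]
8: W B3 -> L1 miss wb->B1  d=D]
9: R B3 -> L1 hit  d=D]
10: R B3 -> L1 hit  d=D]
11: W B2 -> L0 miss wb->B0  d=D]
12: R B0 -> L0 miss wb->B2  d=-]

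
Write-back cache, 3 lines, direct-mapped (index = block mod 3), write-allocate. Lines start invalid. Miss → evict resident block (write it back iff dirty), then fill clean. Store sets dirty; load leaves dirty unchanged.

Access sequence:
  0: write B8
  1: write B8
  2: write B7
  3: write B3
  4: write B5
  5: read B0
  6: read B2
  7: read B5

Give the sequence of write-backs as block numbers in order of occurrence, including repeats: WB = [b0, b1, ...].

  0 | W B8 → L2 miss [D]
  1 | W B8 → L2 hit [D]
  2 | W B7 → L1 miss [D]
  3 | W B3 → L0 miss [D]
  4 | W B5 → L2 miss wb→B8 [D]
  5 | R B0 → L0 miss wb→B3 [-]
  6 | R B2 → L2 miss wb→B5 [-]
  7 | R B5 → L2 miss [-]

WB = [8, 3, 5]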